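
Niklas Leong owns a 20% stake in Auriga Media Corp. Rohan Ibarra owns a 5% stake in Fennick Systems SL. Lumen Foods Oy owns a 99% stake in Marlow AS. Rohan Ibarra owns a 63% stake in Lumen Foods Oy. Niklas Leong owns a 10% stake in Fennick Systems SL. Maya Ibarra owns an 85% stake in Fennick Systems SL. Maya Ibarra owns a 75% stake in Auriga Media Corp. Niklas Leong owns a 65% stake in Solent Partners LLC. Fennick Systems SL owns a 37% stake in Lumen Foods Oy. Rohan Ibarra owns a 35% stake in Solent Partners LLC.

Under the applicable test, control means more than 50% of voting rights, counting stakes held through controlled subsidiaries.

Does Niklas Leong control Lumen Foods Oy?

No

Niklas holds 65% of Solent, so Niklas controls Solent.
Neither Niklas nor any entity Niklas controls holds any voting interest in Lumen.
So Niklas does not control Lumen.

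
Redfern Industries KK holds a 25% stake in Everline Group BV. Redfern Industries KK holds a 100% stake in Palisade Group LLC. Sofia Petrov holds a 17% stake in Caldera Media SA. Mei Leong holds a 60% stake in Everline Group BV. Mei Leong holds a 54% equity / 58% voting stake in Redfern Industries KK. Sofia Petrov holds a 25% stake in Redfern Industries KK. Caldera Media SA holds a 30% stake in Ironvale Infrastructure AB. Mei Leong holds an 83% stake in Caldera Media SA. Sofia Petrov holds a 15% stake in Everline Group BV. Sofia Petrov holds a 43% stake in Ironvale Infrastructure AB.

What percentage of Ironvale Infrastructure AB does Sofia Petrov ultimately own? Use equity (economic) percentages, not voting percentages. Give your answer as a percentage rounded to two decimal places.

Sofia reaches Ironvale along 2 paths.
Direct stake: 43% = 43%.
Via Caldera: 17% × 30% = 5.1%.
Total: 43% + 5.1% = 48.1%.
Rounded: 48.10%.

48.10%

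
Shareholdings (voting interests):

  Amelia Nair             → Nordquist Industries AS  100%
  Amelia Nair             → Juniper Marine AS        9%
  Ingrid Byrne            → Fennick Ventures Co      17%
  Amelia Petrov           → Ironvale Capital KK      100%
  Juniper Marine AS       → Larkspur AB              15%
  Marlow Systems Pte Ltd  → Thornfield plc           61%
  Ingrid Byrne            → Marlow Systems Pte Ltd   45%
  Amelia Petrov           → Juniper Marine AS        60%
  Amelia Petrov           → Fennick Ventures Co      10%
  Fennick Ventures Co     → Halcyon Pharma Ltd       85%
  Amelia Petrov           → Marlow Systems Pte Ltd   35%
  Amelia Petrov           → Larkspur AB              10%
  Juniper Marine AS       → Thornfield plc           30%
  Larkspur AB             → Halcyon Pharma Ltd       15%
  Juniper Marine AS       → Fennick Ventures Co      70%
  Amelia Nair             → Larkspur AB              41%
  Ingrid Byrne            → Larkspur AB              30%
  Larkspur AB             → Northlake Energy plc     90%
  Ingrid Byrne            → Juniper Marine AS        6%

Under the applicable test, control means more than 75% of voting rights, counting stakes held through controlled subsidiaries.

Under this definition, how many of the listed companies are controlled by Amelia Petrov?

Amelia Petrov holds 100% of Ironvale, so Amelia Petrov controls Ironvale.
No other company's threshold is met.
Amelia Petrov controls 1 company.

1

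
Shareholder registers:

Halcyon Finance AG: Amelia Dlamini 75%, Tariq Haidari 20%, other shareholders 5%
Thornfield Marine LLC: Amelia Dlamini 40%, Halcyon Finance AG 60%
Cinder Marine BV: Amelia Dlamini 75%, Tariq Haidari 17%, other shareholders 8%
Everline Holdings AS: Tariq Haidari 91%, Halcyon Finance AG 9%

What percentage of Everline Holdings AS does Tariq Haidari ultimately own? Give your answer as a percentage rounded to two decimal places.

92.80%

Tariq reaches Everline along 2 paths.
Direct stake: 91% = 91%.
Via Halcyon: 20% × 9% = 1.8%.
Total: 91% + 1.8% = 92.8%.
Rounded: 92.80%.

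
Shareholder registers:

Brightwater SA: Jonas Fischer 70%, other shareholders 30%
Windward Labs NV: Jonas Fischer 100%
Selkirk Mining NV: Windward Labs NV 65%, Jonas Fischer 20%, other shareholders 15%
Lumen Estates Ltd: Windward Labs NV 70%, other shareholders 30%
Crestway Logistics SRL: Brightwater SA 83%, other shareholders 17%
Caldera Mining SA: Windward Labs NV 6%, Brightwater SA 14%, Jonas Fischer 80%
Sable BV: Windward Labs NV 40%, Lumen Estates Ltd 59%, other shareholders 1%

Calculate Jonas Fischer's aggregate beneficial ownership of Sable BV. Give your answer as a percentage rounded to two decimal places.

Jonas reaches Sable along 2 paths.
Via Windward: 100% × 40% = 40%.
Via Windward → Lumen: 100% × 70% × 59% = 41.3%.
Total: 40% + 41.3% = 81.3%.
Rounded: 81.30%.

81.30%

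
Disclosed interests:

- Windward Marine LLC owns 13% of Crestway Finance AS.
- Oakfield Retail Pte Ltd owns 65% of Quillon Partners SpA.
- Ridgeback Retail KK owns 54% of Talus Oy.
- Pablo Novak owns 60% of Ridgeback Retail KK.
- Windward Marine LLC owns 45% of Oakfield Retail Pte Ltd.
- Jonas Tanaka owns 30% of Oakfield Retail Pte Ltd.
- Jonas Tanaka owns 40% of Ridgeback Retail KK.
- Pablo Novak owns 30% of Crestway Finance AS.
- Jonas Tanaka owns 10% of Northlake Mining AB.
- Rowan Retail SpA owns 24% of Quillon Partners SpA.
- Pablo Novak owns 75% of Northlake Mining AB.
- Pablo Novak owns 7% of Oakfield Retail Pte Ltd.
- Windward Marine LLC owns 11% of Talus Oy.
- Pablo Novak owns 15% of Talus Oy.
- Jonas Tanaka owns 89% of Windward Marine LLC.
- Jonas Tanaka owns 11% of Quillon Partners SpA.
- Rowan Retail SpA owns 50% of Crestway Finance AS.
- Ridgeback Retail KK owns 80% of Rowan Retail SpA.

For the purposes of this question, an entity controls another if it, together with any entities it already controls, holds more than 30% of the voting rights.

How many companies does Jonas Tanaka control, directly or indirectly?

Jonas holds 89% of Windward, so Jonas controls Windward.
Jonas holds 40% of Ridgeback, so Jonas controls Ridgeback.
Jonas and Windward together hold 30% + 45% = 75% of Oakfield, so Jonas controls Oakfield.
Ridgeback holds 80% of Rowan, so Jonas controls Rowan.
Ridgeback and Windward together hold 54% + 11% = 65% of Talus, so Jonas controls Talus.
Rowan and Jonas and Oakfield together hold 24% + 11% + 65% = 100% of Quillon, so Jonas controls Quillon.
Rowan and Windward together hold 50% + 13% = 63% of Crestway, so Jonas controls Crestway.
No other company's threshold is met.
Jonas controls 7 companies.

7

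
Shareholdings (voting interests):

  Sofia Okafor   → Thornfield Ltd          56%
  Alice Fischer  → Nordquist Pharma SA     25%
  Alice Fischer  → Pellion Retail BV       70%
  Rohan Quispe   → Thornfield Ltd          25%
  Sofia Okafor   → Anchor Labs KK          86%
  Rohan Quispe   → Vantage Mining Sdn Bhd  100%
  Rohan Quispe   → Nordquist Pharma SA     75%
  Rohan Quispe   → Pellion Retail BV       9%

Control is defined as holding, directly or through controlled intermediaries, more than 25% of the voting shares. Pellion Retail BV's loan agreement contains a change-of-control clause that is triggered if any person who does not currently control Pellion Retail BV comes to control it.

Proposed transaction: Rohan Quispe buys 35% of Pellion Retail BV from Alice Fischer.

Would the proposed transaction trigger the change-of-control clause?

Yes

The purchase adds only to Rohan's holdings (Alice's stake shrinks), so Rohan is the only person who could newly come to control Pellion.
Rohan holds 75% of Nordquist, so Rohan controls Nordquist.
Rohan holds 100% of Vantage, so Rohan controls Vantage.
In Pellion, Rohan's side holds only 9%, not > 25%.
So before the transaction, Rohan does not control Pellion.
After the purchase, Rohan's direct stake in Pellion rises to 9% + 35% = 44%, and Alice's stake falls to 35%.
Rohan holds 44% of Pellion, so Rohan controls Pellion.
Rohan did not control Pellion before and does after, so the clause is triggered.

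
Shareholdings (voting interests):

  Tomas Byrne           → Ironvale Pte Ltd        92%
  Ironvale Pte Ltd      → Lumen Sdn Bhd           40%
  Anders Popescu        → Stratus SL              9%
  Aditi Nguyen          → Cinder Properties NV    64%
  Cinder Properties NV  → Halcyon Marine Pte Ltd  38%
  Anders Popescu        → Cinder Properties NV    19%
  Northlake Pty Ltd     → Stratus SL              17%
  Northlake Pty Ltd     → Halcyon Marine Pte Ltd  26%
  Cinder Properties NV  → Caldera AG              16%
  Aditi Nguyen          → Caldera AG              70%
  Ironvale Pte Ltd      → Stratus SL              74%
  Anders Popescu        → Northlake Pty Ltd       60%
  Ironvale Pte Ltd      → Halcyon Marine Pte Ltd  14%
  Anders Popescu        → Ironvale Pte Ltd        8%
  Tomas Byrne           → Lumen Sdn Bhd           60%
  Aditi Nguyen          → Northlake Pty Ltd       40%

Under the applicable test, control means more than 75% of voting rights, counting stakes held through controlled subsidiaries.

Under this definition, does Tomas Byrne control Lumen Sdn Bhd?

Yes

Tomas holds 92% of Ironvale, so Tomas controls Ironvale.
Tomas and Ironvale together hold 60% + 40% = 100% of Lumen, so Tomas controls Lumen.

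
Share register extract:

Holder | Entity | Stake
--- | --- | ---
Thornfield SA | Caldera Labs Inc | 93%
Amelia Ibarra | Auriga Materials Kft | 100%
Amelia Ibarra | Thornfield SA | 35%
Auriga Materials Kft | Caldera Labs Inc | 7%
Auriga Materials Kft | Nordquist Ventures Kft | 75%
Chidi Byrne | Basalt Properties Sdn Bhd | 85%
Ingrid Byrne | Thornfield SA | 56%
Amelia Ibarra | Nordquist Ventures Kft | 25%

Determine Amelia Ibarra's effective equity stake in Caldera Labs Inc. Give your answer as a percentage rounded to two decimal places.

Amelia reaches Caldera along 2 paths.
Via Thornfield: 35% × 93% = 32.55%.
Via Auriga: 100% × 7% = 7%.
Total: 32.55% + 7% = 39.55%.

39.55%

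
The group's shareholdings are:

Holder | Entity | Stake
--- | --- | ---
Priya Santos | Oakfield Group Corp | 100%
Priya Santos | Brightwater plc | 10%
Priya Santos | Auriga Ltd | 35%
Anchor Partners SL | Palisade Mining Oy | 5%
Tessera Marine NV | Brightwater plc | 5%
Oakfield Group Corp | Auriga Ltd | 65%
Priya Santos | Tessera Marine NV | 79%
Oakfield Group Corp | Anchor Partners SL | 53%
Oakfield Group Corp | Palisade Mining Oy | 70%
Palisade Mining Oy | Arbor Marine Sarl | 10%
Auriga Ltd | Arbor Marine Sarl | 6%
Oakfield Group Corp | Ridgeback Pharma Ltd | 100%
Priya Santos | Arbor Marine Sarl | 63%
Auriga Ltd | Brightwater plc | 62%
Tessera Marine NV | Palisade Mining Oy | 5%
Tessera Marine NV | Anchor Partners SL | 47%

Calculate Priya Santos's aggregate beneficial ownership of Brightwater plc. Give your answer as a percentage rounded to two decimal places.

75.95%

Priya reaches Brightwater along 4 paths.
Via Oakfield → Auriga: 100% × 65% × 62% = 40.3%.
Via Auriga: 35% × 62% = 21.7%.
Direct stake: 10% = 10%.
Via Tessera: 79% × 5% = 3.95%.
Total: 40.3% + 21.7% + 10% + 3.95% = 75.95%.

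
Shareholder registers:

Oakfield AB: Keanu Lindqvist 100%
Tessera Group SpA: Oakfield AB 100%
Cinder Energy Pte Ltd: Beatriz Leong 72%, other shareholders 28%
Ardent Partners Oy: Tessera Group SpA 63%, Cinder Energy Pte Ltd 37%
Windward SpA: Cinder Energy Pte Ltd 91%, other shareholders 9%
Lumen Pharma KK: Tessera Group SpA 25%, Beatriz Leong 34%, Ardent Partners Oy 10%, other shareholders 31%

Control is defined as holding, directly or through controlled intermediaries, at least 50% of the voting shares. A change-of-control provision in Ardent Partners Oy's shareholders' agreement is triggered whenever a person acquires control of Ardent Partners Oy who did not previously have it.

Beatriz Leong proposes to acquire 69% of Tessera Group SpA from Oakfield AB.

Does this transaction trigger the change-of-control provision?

The purchase adds only to Beatriz's holdings (Oakfield's stake shrinks), so Beatriz is the only person who could newly come to control Ardent.
Beatriz holds 72% of Cinder, so Beatriz controls Cinder.
Cinder holds 91% of Windward, so Beatriz controls Windward.
In Ardent, Beatriz's side holds only 37%, not ≥ 50%.
So before the transaction, Beatriz does not control Ardent.
After the purchase, Beatriz holds 69% of Tessera directly, and Oakfield's stake falls to 31%.
Beatriz holds 69% of Tessera, so Beatriz controls Tessera.
Tessera and Cinder together hold 63% + 37% = 100% of Ardent, so Beatriz controls Ardent.
Beatriz did not control Ardent before and does after, so the clause is triggered.

Yes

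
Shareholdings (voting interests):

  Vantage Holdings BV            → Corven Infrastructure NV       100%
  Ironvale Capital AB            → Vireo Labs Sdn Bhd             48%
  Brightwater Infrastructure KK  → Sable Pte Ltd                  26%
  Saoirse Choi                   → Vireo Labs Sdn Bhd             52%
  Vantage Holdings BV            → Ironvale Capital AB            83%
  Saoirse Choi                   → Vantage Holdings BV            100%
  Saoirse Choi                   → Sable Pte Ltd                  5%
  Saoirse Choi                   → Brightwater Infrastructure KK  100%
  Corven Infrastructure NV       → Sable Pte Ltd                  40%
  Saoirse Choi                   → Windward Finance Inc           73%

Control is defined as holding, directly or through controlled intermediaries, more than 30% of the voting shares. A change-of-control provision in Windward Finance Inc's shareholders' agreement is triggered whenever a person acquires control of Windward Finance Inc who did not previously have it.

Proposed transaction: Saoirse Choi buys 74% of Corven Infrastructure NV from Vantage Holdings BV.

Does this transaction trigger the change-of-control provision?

No

The purchase adds only to Saoirse's holdings (Vantage's stake shrinks), so Saoirse is the only person who could newly come to control Windward.
Saoirse holds 73% of Windward, so Saoirse controls Windward.
So Saoirse already controls Windward before the transaction.
After the purchase, Saoirse holds 74% of Corven directly, and Vantage's stake falls to 26%.
Saoirse controlled Windward already, so this is not a new person acquiring control; every other person's position is unchanged or reduced.
No new person acquires control, so the clause is not triggered.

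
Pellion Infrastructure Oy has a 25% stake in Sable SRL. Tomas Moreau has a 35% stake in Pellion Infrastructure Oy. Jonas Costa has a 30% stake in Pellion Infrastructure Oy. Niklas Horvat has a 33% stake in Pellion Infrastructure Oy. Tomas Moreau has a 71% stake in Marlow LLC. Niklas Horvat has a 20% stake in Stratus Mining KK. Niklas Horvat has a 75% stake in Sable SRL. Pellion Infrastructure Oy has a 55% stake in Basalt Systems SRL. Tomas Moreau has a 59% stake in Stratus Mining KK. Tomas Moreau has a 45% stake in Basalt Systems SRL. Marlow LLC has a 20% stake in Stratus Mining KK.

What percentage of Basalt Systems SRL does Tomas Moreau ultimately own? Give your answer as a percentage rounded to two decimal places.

64.25%

Tomas reaches Basalt along 2 paths.
Direct stake: 45% = 45%.
Via Pellion: 35% × 55% = 19.25%.
Total: 45% + 19.25% = 64.25%.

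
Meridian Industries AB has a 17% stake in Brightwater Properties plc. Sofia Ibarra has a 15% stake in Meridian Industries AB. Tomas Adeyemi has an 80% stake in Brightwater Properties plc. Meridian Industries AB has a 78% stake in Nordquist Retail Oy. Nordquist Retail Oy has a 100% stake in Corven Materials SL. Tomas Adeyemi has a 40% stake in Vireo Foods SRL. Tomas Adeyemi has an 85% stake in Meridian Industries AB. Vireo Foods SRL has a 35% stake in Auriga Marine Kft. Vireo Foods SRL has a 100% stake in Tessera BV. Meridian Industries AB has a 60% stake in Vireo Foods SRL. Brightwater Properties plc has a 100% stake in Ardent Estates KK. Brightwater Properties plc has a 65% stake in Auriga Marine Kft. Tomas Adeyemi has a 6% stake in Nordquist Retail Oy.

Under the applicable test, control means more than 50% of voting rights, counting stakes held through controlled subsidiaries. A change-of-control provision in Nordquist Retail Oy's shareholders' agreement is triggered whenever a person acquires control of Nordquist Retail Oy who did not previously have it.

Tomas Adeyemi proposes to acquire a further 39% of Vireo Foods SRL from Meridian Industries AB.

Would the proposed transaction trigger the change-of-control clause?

The purchase adds only to Tomas's holdings (Meridian's stake shrinks), so Tomas is the only person who could newly come to control Nordquist.
Tomas holds 85% of Meridian, so Tomas controls Meridian.
Tomas and Meridian together hold 6% + 78% = 84% of Nordquist, so Tomas controls Nordquist.
So Tomas already controls Nordquist before the transaction.
After the purchase, Tomas's direct stake in Vireo rises to 40% + 39% = 79%, and Meridian's stake falls to 21%.
Tomas controlled Nordquist already, so this is not a new person acquiring control; every other person's position is unchanged or reduced.
No new person acquires control, so the clause is not triggered.

No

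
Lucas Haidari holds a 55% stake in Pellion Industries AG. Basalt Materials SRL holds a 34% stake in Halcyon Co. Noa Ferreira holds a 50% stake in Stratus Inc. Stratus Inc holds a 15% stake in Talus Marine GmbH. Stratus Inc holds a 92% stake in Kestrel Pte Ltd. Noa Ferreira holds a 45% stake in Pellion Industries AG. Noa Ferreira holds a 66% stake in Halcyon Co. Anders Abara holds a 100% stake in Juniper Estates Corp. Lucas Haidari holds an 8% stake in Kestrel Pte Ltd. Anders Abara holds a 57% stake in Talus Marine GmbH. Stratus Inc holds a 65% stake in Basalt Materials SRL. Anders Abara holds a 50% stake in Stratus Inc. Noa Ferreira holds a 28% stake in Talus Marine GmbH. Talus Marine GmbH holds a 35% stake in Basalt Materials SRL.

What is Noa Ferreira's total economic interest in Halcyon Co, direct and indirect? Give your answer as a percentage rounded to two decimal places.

81.27%

Noa reaches Halcyon along 4 paths.
Via Stratus → Basalt: 50% × 65% × 34% = 11.05%.
Via Talus → Basalt: 28% × 35% × 34% = 3.332%.
Via Stratus → Talus → Basalt: 50% × 15% × 35% × 34% = 0.8925%.
Direct stake: 66% = 66%.
Total: 11.05% + 3.332% + 0.8925% + 66% = 81.2745%.
Rounded: 81.27%.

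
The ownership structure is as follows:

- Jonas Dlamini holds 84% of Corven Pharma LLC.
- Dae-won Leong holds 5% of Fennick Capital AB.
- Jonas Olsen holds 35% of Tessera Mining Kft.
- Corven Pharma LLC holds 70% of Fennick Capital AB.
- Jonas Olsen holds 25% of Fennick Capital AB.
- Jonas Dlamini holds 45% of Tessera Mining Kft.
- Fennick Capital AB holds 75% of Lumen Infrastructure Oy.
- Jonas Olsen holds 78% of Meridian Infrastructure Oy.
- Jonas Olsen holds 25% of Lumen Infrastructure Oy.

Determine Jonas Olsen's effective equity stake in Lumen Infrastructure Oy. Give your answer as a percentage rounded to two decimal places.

43.75%

Jonas Olsen reaches Lumen along 2 paths.
Via Fennick: 25% × 75% = 18.75%.
Direct stake: 25% = 25%.
Total: 18.75% + 25% = 43.75%.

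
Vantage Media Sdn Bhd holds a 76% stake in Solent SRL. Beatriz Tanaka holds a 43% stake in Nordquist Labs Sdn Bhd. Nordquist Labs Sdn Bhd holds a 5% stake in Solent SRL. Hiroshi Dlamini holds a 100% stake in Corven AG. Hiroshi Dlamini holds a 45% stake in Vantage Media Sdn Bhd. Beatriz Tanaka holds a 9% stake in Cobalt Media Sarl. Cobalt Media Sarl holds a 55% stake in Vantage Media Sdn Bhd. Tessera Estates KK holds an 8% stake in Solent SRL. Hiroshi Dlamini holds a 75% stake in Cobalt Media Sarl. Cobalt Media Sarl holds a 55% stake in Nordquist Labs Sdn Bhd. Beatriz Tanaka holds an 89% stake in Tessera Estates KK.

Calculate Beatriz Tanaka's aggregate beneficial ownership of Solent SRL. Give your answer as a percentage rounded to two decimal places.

Beatriz reaches Solent along 4 paths.
Via Cobalt → Vantage: 9% × 55% × 76% = 3.762%.
Via Tessera: 89% × 8% = 7.12%.
Via Nordquist: 43% × 5% = 2.15%.
Via Cobalt → Nordquist: 9% × 55% × 5% = 0.2475%.
Total: 3.762% + 7.12% + 2.15% + 0.2475% = 13.2795%.
Rounded: 13.28%.

13.28%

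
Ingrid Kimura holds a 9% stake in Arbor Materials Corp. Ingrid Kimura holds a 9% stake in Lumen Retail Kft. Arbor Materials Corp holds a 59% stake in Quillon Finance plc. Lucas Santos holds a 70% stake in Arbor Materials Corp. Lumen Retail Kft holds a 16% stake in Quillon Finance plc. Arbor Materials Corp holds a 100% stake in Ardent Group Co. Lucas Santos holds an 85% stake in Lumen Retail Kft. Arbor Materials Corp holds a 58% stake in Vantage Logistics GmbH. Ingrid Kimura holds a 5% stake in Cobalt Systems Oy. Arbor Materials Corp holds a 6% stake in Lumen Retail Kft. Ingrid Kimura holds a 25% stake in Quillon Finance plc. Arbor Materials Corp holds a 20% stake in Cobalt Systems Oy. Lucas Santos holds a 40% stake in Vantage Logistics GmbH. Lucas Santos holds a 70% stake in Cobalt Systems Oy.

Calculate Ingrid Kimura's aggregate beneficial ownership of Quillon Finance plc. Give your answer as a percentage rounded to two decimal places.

Ingrid reaches Quillon along 4 paths.
Via Arbor → Lumen: 9% × 6% × 16% = 0.0864%.
Via Lumen: 9% × 16% = 1.44%.
Direct stake: 25% = 25%.
Via Arbor: 9% × 59% = 5.31%.
Total: 0.0864% + 1.44% + 25% + 5.31% = 31.8364%.
Rounded: 31.84%.

31.84%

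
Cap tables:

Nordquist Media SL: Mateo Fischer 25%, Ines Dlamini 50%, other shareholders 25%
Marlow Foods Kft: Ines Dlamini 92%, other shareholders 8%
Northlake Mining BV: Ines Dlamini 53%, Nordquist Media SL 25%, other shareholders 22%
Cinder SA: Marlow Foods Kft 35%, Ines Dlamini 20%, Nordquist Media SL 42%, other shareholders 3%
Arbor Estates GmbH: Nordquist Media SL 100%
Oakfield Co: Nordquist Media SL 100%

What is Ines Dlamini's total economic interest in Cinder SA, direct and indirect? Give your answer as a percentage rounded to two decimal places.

73.20%

Ines reaches Cinder along 3 paths.
Via Marlow: 92% × 35% = 32.2%.
Direct stake: 20% = 20%.
Via Nordquist: 50% × 42% = 21%.
Total: 32.2% + 20% + 21% = 73.2%.
Rounded: 73.20%.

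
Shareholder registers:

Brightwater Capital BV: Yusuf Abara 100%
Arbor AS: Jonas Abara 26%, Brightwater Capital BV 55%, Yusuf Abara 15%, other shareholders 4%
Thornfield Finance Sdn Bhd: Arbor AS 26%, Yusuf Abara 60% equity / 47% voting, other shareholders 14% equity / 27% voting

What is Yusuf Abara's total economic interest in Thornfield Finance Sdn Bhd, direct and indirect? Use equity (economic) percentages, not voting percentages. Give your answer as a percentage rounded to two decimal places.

78.20%

Yusuf reaches Thornfield along 3 paths.
Via Brightwater → Arbor: 100% × 55% × 26% = 14.3%.
Via Arbor: 15% × 26% = 3.9%.
Direct stake: 60% = 60%.
Total: 14.3% + 3.9% + 60% = 78.2%.
Rounded: 78.20%.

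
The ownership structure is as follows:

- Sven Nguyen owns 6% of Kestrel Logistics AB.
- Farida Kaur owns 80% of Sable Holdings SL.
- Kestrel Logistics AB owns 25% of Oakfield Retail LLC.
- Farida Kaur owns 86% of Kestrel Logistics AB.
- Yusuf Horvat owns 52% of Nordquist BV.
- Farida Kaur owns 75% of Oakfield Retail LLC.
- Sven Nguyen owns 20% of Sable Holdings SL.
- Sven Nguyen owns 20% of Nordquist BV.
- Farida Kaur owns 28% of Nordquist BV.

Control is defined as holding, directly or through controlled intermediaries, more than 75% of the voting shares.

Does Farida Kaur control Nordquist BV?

Farida holds 86% of Kestrel, so Farida controls Kestrel.
Farida holds 80% of Sable, so Farida controls Sable.
Farida and Kestrel together hold 75% + 25% = 100% of Oakfield, so Farida controls Oakfield.
In Nordquist, Farida's side holds only 28%, not > 75%.
So Farida does not control Nordquist.

No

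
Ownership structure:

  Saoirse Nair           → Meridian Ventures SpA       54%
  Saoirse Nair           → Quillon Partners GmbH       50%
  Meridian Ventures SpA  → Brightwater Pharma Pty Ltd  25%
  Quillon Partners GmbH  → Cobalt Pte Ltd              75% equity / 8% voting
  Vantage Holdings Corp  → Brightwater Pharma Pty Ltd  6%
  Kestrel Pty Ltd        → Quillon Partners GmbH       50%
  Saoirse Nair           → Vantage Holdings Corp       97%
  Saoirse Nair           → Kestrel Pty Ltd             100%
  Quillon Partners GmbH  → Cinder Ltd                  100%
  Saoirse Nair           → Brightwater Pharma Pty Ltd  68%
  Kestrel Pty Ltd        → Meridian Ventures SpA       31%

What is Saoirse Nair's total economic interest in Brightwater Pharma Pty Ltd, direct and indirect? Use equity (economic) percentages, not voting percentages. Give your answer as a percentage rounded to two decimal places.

95.07%

Saoirse reaches Brightwater along 4 paths.
Via Vantage: 97% × 6% = 5.82%.
Direct stake: 68% = 68%.
Via Kestrel → Meridian: 100% × 31% × 25% = 7.75%.
Via Meridian: 54% × 25% = 13.5%.
Total: 5.82% + 68% + 7.75% + 13.5% = 95.07%.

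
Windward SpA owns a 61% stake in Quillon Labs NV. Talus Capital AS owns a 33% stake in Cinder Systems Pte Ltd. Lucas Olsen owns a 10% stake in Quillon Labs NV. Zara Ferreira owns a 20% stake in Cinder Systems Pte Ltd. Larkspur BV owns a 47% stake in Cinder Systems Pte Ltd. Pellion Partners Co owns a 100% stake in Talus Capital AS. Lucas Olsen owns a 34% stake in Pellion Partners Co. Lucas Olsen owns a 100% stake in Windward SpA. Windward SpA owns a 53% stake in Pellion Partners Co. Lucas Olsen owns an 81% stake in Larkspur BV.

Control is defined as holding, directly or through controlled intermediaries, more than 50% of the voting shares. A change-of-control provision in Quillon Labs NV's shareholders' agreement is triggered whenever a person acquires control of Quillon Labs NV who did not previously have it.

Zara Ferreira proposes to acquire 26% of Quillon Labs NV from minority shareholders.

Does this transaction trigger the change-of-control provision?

The purchase changes only Zara's holdings, so Zara is the only person who could newly come to control Quillon.
Zara's largest direct stake is 20% in Cinder, which does not meet the threshold, so Zara controls no company.
Neither Zara nor any entity Zara controls holds any voting interest in Quillon.
So before the transaction, Zara does not control Quillon.
After the purchase, Zara holds 26% of Quillon directly.
After the transaction, Zara's side holds 26% of Quillon, not > 50%, so Zara still does not control Quillon.
No new person acquires control, so the clause is not triggered.

No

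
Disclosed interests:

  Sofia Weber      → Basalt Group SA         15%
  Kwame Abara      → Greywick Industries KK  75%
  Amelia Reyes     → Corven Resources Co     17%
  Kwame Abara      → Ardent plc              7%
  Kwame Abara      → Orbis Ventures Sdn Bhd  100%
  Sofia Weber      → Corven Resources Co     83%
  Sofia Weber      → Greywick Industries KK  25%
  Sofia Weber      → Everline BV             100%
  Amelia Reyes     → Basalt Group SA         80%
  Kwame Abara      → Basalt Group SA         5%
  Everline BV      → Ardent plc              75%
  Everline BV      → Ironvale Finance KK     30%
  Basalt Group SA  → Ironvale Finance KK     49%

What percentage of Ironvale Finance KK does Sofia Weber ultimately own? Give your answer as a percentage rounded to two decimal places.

Sofia reaches Ironvale along 2 paths.
Via Basalt: 15% × 49% = 7.35%.
Via Everline: 100% × 30% = 30%.
Total: 7.35% + 30% = 37.35%.

37.35%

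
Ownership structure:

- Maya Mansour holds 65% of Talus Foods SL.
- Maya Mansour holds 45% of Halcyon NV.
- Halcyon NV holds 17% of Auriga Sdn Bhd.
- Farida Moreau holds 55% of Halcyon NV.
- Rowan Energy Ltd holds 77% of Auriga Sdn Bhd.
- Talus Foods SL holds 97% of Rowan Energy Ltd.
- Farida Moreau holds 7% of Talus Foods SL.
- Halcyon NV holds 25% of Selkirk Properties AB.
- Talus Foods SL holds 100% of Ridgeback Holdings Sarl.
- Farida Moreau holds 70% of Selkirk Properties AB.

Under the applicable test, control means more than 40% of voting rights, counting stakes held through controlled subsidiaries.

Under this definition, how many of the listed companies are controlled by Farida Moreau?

Farida holds 55% of Halcyon, so Farida controls Halcyon.
Halcyon and Farida together hold 25% + 70% = 95% of Selkirk, so Farida controls Selkirk.
No other company's threshold is met.
Farida controls 2 companies.

2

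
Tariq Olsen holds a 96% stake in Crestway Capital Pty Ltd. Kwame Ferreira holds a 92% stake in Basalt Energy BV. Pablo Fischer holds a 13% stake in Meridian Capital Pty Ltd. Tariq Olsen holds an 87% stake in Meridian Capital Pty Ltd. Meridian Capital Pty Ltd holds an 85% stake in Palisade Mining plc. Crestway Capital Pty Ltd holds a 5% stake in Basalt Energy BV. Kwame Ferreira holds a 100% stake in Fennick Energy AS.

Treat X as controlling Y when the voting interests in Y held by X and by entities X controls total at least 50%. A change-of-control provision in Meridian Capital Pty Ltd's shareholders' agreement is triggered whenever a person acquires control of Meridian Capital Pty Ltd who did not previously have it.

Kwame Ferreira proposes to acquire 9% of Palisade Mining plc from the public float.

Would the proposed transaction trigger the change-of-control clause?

The purchase changes only Kwame's holdings, so Kwame is the only person who could newly come to control Meridian.
Kwame holds 100% of Fennick, so Kwame controls Fennick.
Kwame holds 92% of Basalt, so Kwame controls Basalt.
Neither Kwame nor any entity Kwame controls holds any voting interest in Meridian.
So before the transaction, Kwame does not control Meridian.
After the purchase, Kwame holds 9% of Palisade directly.
Kwame's side now holds 9% of Palisade, not ≥ 50%, so Kwame still does not control Palisade.
After the transaction, neither Kwame nor any entity Kwame controls holds a voting interest in Meridian, so Kwame still does not control it.
No new person acquires control, so the clause is not triggered.

No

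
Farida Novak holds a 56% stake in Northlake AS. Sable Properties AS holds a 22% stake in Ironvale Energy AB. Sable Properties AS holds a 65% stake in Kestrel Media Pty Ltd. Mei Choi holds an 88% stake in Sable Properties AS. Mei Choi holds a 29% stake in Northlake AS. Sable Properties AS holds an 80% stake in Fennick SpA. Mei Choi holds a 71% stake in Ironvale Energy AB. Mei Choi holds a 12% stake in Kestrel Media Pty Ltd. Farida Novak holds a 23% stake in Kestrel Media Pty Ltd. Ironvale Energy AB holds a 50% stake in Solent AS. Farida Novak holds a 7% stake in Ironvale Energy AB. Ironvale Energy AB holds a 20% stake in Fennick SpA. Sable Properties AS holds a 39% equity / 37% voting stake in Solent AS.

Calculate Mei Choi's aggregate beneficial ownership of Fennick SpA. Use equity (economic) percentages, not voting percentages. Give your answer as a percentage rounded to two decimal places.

88.47%

Mei reaches Fennick along 3 paths.
Via Sable: 88% × 80% = 70.4%.
Via Ironvale: 71% × 20% = 14.2%.
Via Sable → Ironvale: 88% × 22% × 20% = 3.872%.
Total: 70.4% + 14.2% + 3.872% = 88.472%.
Rounded: 88.47%.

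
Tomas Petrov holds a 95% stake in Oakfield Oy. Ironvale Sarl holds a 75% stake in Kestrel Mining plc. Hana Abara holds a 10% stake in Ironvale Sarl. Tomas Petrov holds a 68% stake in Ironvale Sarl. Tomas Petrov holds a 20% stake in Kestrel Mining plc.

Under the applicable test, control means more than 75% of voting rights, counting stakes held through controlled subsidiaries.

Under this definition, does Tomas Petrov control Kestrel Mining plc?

Tomas holds 95% of Oakfield, so Tomas controls Oakfield.
In Kestrel, Tomas's side holds only 20%, not > 75%.
So Tomas does not control Kestrel.

No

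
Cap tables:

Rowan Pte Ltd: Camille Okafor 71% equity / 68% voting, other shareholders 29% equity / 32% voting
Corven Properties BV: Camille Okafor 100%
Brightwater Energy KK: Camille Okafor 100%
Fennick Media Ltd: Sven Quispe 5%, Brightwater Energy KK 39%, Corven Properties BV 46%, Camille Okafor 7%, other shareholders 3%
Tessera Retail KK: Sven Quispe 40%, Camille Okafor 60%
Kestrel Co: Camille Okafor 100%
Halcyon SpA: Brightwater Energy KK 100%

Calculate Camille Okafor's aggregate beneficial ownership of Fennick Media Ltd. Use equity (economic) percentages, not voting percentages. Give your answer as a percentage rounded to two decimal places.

92.00%

Camille reaches Fennick along 3 paths.
Via Brightwater: 100% × 39% = 39%.
Via Corven: 100% × 46% = 46%.
Direct stake: 7% = 7%.
Total: 39% + 46% + 7% = 92%.
Rounded: 92.00%.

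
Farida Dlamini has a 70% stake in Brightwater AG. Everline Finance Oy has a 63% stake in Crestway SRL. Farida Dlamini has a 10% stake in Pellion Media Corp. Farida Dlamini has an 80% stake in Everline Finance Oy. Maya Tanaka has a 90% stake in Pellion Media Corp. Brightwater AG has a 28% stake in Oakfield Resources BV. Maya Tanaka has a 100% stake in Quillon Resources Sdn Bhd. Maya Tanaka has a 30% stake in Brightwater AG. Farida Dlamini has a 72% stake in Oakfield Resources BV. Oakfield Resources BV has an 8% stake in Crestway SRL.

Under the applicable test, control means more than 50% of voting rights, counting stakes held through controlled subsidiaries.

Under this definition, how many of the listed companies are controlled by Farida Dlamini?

Farida holds 70% of Brightwater, so Farida controls Brightwater.
Farida holds 80% of Everline, so Farida controls Everline.
Brightwater and Farida together hold 28% + 72% = 100% of Oakfield, so Farida controls Oakfield.
Everline and Oakfield together hold 63% + 8% = 71% of Crestway, so Farida controls Crestway.
No other company's threshold is met.
Farida controls 4 companies.

4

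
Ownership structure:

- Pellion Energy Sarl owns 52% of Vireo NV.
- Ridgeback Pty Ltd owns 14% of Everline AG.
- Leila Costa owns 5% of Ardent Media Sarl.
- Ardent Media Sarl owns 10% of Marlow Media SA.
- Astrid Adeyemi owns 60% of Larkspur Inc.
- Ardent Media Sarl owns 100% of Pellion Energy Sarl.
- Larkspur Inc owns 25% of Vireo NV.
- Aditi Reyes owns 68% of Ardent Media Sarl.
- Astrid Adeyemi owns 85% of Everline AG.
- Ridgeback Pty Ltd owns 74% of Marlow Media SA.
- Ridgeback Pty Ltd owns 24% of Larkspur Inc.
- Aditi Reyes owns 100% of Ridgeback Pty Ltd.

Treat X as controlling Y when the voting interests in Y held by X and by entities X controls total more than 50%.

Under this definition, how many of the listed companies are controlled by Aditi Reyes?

5

Aditi holds 100% of Ridgeback, so Aditi controls Ridgeback.
Aditi holds 68% of Ardent, so Aditi controls Ardent.
Ardent holds 100% of Pellion, so Aditi controls Pellion.
Pellion holds 52% of Vireo, so Aditi controls Vireo.
Ardent and Ridgeback together hold 10% + 74% = 84% of Marlow, so Aditi controls Marlow.
No other company's threshold is met.
Aditi controls 5 companies.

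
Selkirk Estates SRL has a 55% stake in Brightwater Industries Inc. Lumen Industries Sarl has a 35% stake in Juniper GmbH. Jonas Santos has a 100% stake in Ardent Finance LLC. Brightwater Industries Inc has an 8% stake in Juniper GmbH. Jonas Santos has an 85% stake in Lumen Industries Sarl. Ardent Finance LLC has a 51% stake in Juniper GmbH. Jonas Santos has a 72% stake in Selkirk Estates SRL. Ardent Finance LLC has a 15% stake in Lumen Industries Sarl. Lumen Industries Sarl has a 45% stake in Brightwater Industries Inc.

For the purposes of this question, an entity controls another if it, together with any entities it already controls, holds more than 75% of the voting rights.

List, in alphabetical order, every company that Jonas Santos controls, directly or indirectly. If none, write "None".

Jonas holds 100% of Ardent, so Jonas controls Ardent.
Jonas and Ardent together hold 85% + 15% = 100% of Lumen, so Jonas controls Lumen.
Lumen and Ardent together hold 35% + 51% = 86% of Juniper, so Jonas controls Juniper.
No other company's threshold is met.

Ardent Finance LLC, Juniper GmbH, Lumen Industries Sarl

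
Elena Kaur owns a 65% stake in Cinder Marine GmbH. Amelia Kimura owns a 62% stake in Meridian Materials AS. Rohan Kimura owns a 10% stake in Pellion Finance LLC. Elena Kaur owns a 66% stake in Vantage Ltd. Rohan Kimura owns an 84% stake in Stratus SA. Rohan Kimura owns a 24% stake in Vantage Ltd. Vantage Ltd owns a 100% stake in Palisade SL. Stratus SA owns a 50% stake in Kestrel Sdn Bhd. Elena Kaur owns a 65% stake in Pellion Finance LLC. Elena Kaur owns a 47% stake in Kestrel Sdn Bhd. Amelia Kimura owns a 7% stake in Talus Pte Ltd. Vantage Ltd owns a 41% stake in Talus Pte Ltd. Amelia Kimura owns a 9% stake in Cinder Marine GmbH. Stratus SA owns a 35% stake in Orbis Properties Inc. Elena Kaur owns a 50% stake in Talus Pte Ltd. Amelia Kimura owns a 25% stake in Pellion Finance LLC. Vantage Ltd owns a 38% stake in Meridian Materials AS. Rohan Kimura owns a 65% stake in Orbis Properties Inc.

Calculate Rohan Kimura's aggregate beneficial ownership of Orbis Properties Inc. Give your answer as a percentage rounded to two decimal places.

94.40%

Rohan reaches Orbis along 2 paths.
Direct stake: 65% = 65%.
Via Stratus: 84% × 35% = 29.4%.
Total: 65% + 29.4% = 94.4%.
Rounded: 94.40%.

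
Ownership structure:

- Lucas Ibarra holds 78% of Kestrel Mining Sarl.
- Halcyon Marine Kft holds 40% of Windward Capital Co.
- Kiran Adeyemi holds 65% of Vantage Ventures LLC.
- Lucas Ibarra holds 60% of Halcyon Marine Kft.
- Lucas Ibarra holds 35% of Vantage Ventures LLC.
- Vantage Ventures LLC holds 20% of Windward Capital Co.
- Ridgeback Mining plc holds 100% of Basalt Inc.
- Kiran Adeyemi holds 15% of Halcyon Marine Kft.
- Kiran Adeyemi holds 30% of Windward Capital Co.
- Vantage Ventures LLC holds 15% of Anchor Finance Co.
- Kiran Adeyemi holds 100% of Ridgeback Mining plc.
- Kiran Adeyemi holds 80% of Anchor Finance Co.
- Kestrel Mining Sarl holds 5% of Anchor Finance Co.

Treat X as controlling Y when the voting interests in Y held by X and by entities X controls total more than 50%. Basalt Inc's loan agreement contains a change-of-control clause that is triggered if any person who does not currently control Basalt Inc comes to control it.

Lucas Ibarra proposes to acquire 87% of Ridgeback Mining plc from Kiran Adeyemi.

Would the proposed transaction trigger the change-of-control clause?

The purchase adds only to Lucas's holdings (Kiran's stake shrinks), so Lucas is the only person who could newly come to control Basalt.
Lucas holds 60% of Halcyon, so Lucas controls Halcyon.
Lucas holds 78% of Kestrel, so Lucas controls Kestrel.
Neither Lucas nor any entity Lucas controls holds any voting interest in Basalt.
So before the transaction, Lucas does not control Basalt.
After the purchase, Lucas holds 87% of Ridgeback directly, and Kiran's stake falls to 13%.
Lucas holds 87% of Ridgeback, so Lucas controls Ridgeback.
Ridgeback holds 100% of Basalt, so Lucas controls Basalt.
Lucas did not control Basalt before and does after, so the clause is triggered.

Yes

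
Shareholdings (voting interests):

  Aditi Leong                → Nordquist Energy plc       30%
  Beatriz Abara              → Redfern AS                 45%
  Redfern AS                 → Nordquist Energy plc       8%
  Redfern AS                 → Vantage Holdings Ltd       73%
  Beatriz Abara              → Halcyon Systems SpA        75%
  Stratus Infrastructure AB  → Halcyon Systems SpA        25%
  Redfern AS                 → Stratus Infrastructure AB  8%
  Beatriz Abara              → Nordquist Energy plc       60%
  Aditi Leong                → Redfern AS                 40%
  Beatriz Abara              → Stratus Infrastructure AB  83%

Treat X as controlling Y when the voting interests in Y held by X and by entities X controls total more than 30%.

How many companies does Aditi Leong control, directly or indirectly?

Aditi holds 40% of Redfern, so Aditi controls Redfern.
Redfern holds 73% of Vantage, so Aditi controls Vantage.
Redfern and Aditi together hold 8% + 30% = 38% of Nordquist, so Aditi controls Nordquist.
No other company's threshold is met.
Aditi controls 3 companies.

3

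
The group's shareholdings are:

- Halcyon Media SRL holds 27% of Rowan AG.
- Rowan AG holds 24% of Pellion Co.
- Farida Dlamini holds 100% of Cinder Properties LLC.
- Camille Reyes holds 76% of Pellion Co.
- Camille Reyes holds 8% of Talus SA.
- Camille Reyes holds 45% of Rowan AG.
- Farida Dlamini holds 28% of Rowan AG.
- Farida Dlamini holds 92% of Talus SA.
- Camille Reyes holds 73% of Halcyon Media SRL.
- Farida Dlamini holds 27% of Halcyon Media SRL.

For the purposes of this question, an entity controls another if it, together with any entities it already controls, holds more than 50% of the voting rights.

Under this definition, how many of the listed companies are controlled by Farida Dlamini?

Farida holds 92% of Talus, so Farida controls Talus.
Farida holds 100% of Cinder, so Farida controls Cinder.
No other company's threshold is met.
Farida controls 2 companies.

2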